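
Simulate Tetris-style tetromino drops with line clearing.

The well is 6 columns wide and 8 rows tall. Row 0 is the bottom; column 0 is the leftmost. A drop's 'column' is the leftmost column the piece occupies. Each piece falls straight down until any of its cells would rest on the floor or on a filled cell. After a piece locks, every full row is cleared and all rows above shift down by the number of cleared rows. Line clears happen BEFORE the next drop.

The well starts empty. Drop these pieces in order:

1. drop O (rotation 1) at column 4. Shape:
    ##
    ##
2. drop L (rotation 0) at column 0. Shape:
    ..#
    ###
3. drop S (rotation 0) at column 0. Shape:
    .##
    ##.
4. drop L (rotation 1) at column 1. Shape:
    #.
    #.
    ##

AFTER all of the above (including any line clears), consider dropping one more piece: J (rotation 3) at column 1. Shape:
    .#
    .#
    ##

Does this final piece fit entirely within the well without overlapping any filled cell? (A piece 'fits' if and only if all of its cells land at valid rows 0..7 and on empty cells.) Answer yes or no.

Answer: no

Derivation:
Drop 1: O rot1 at col 4 lands with bottom-row=0; cleared 0 line(s) (total 0); column heights now [0 0 0 0 2 2], max=2
Drop 2: L rot0 at col 0 lands with bottom-row=0; cleared 0 line(s) (total 0); column heights now [1 1 2 0 2 2], max=2
Drop 3: S rot0 at col 0 lands with bottom-row=1; cleared 0 line(s) (total 0); column heights now [2 3 3 0 2 2], max=3
Drop 4: L rot1 at col 1 lands with bottom-row=3; cleared 0 line(s) (total 0); column heights now [2 6 4 0 2 2], max=6
Test piece J rot3 at col 1 (width 2): heights before test = [2 6 4 0 2 2]; fits = False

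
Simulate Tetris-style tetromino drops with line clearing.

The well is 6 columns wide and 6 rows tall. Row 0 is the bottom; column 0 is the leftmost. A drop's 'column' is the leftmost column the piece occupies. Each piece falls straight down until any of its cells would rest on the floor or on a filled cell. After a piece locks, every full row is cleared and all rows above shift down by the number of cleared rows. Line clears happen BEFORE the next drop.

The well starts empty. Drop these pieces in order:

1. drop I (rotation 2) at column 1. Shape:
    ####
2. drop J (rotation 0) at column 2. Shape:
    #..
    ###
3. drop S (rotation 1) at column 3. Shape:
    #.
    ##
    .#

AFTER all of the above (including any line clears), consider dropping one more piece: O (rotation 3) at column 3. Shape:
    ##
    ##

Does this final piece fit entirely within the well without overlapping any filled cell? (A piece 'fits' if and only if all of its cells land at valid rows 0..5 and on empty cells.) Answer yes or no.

Answer: no

Derivation:
Drop 1: I rot2 at col 1 lands with bottom-row=0; cleared 0 line(s) (total 0); column heights now [0 1 1 1 1 0], max=1
Drop 2: J rot0 at col 2 lands with bottom-row=1; cleared 0 line(s) (total 0); column heights now [0 1 3 2 2 0], max=3
Drop 3: S rot1 at col 3 lands with bottom-row=2; cleared 0 line(s) (total 0); column heights now [0 1 3 5 4 0], max=5
Test piece O rot3 at col 3 (width 2): heights before test = [0 1 3 5 4 0]; fits = False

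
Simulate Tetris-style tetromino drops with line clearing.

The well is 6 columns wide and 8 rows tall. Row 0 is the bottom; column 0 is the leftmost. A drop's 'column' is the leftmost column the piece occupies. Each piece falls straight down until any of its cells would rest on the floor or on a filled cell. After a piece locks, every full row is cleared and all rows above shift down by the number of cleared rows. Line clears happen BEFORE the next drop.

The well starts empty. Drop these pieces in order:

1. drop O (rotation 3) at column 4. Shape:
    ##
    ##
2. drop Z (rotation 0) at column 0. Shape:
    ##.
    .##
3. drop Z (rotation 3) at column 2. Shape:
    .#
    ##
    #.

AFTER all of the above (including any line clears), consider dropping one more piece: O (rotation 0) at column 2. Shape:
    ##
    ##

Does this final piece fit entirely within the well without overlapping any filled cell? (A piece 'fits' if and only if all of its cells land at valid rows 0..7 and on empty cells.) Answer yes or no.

Answer: yes

Derivation:
Drop 1: O rot3 at col 4 lands with bottom-row=0; cleared 0 line(s) (total 0); column heights now [0 0 0 0 2 2], max=2
Drop 2: Z rot0 at col 0 lands with bottom-row=0; cleared 0 line(s) (total 0); column heights now [2 2 1 0 2 2], max=2
Drop 3: Z rot3 at col 2 lands with bottom-row=1; cleared 0 line(s) (total 0); column heights now [2 2 3 4 2 2], max=4
Test piece O rot0 at col 2 (width 2): heights before test = [2 2 3 4 2 2]; fits = True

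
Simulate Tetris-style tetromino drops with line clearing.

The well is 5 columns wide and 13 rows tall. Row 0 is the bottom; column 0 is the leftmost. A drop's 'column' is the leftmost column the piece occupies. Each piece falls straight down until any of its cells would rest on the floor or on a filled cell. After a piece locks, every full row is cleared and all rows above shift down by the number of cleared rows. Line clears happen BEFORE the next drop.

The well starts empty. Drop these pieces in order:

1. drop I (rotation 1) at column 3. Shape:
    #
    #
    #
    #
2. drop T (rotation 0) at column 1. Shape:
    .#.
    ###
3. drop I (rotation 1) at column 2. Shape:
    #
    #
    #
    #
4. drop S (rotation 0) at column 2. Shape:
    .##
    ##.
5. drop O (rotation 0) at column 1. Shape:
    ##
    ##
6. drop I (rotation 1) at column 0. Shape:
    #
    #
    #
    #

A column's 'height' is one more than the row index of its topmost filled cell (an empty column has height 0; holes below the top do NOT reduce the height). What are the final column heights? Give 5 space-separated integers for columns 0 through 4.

Drop 1: I rot1 at col 3 lands with bottom-row=0; cleared 0 line(s) (total 0); column heights now [0 0 0 4 0], max=4
Drop 2: T rot0 at col 1 lands with bottom-row=4; cleared 0 line(s) (total 0); column heights now [0 5 6 5 0], max=6
Drop 3: I rot1 at col 2 lands with bottom-row=6; cleared 0 line(s) (total 0); column heights now [0 5 10 5 0], max=10
Drop 4: S rot0 at col 2 lands with bottom-row=10; cleared 0 line(s) (total 0); column heights now [0 5 11 12 12], max=12
Drop 5: O rot0 at col 1 lands with bottom-row=11; cleared 0 line(s) (total 0); column heights now [0 13 13 12 12], max=13
Drop 6: I rot1 at col 0 lands with bottom-row=0; cleared 0 line(s) (total 0); column heights now [4 13 13 12 12], max=13

Answer: 4 13 13 12 12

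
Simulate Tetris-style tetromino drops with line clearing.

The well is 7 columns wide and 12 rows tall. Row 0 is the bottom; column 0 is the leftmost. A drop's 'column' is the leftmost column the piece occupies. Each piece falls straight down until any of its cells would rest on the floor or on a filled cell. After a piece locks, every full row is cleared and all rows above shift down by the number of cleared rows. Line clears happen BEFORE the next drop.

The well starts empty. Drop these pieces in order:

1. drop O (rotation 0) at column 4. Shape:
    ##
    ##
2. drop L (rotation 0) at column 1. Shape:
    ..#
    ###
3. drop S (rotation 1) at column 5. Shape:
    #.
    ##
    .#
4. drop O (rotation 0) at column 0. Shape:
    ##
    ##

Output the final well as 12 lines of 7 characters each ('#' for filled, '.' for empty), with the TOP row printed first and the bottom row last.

Drop 1: O rot0 at col 4 lands with bottom-row=0; cleared 0 line(s) (total 0); column heights now [0 0 0 0 2 2 0], max=2
Drop 2: L rot0 at col 1 lands with bottom-row=0; cleared 0 line(s) (total 0); column heights now [0 1 1 2 2 2 0], max=2
Drop 3: S rot1 at col 5 lands with bottom-row=1; cleared 0 line(s) (total 0); column heights now [0 1 1 2 2 4 3], max=4
Drop 4: O rot0 at col 0 lands with bottom-row=1; cleared 0 line(s) (total 0); column heights now [3 3 1 2 2 4 3], max=4

Answer: .......
.......
.......
.......
.......
.......
.......
.......
.....#.
##...##
##.####
.#####.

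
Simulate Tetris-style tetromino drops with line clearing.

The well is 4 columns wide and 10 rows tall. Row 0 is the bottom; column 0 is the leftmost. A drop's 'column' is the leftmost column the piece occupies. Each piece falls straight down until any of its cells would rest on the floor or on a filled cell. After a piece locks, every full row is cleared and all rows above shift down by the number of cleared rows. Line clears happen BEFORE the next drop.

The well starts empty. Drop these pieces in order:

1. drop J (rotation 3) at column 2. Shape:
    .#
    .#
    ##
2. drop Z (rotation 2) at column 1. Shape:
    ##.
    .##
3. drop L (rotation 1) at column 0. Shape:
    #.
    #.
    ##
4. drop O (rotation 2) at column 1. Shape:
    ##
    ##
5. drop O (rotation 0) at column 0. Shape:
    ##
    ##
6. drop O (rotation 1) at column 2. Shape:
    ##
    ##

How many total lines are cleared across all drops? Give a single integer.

Drop 1: J rot3 at col 2 lands with bottom-row=0; cleared 0 line(s) (total 0); column heights now [0 0 1 3], max=3
Drop 2: Z rot2 at col 1 lands with bottom-row=3; cleared 0 line(s) (total 0); column heights now [0 5 5 4], max=5
Drop 3: L rot1 at col 0 lands with bottom-row=5; cleared 0 line(s) (total 0); column heights now [8 6 5 4], max=8
Drop 4: O rot2 at col 1 lands with bottom-row=6; cleared 0 line(s) (total 0); column heights now [8 8 8 4], max=8
Drop 5: O rot0 at col 0 lands with bottom-row=8; cleared 0 line(s) (total 0); column heights now [10 10 8 4], max=10
Drop 6: O rot1 at col 2 lands with bottom-row=8; cleared 2 line(s) (total 2); column heights now [8 8 8 4], max=8

Answer: 2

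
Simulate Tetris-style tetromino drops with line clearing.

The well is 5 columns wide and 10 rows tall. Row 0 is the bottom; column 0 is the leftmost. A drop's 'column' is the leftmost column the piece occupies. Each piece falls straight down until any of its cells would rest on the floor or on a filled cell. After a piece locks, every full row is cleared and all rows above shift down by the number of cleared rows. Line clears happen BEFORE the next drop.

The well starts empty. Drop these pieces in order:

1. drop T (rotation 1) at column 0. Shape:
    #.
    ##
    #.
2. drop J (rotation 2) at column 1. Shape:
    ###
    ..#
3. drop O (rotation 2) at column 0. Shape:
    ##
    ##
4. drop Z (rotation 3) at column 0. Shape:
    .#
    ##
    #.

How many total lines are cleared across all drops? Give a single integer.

Answer: 0

Derivation:
Drop 1: T rot1 at col 0 lands with bottom-row=0; cleared 0 line(s) (total 0); column heights now [3 2 0 0 0], max=3
Drop 2: J rot2 at col 1 lands with bottom-row=1; cleared 0 line(s) (total 0); column heights now [3 3 3 3 0], max=3
Drop 3: O rot2 at col 0 lands with bottom-row=3; cleared 0 line(s) (total 0); column heights now [5 5 3 3 0], max=5
Drop 4: Z rot3 at col 0 lands with bottom-row=5; cleared 0 line(s) (total 0); column heights now [7 8 3 3 0], max=8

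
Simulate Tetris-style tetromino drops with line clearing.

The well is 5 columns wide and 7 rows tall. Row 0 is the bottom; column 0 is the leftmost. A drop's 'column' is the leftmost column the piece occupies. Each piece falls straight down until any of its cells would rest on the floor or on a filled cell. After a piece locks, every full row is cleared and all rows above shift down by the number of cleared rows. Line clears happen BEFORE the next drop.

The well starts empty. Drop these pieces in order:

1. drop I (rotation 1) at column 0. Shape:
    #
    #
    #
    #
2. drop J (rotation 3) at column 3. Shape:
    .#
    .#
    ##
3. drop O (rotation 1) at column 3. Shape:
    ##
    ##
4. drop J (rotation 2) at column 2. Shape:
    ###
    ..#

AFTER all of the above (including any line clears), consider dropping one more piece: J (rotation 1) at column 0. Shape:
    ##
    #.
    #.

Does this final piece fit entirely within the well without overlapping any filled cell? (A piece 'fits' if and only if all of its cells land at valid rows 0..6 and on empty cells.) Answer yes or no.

Answer: yes

Derivation:
Drop 1: I rot1 at col 0 lands with bottom-row=0; cleared 0 line(s) (total 0); column heights now [4 0 0 0 0], max=4
Drop 2: J rot3 at col 3 lands with bottom-row=0; cleared 0 line(s) (total 0); column heights now [4 0 0 1 3], max=4
Drop 3: O rot1 at col 3 lands with bottom-row=3; cleared 0 line(s) (total 0); column heights now [4 0 0 5 5], max=5
Drop 4: J rot2 at col 2 lands with bottom-row=5; cleared 0 line(s) (total 0); column heights now [4 0 7 7 7], max=7
Test piece J rot1 at col 0 (width 2): heights before test = [4 0 7 7 7]; fits = True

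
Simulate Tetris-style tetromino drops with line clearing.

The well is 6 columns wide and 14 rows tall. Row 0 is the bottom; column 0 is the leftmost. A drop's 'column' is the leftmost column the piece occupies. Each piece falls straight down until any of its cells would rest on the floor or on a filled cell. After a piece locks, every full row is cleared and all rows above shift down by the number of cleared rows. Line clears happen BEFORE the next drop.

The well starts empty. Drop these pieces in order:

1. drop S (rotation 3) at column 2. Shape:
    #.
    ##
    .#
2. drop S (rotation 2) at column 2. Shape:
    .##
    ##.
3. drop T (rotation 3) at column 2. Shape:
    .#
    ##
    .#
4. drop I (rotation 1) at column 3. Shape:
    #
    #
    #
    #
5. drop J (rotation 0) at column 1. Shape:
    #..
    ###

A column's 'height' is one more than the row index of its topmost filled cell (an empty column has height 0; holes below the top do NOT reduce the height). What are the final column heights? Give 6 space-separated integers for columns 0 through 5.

Drop 1: S rot3 at col 2 lands with bottom-row=0; cleared 0 line(s) (total 0); column heights now [0 0 3 2 0 0], max=3
Drop 2: S rot2 at col 2 lands with bottom-row=3; cleared 0 line(s) (total 0); column heights now [0 0 4 5 5 0], max=5
Drop 3: T rot3 at col 2 lands with bottom-row=5; cleared 0 line(s) (total 0); column heights now [0 0 7 8 5 0], max=8
Drop 4: I rot1 at col 3 lands with bottom-row=8; cleared 0 line(s) (total 0); column heights now [0 0 7 12 5 0], max=12
Drop 5: J rot0 at col 1 lands with bottom-row=12; cleared 0 line(s) (total 0); column heights now [0 14 13 13 5 0], max=14

Answer: 0 14 13 13 5 0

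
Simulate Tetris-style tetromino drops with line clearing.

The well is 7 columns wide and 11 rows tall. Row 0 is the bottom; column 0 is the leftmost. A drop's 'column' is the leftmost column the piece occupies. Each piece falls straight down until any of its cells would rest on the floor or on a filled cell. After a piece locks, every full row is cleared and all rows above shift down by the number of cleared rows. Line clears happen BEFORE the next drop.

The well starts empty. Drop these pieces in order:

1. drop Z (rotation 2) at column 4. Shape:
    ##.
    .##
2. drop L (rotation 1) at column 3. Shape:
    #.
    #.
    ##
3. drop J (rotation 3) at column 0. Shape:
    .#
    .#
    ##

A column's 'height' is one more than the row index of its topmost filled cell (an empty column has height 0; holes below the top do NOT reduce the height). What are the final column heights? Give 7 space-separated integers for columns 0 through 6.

Answer: 1 3 0 5 3 2 1

Derivation:
Drop 1: Z rot2 at col 4 lands with bottom-row=0; cleared 0 line(s) (total 0); column heights now [0 0 0 0 2 2 1], max=2
Drop 2: L rot1 at col 3 lands with bottom-row=2; cleared 0 line(s) (total 0); column heights now [0 0 0 5 3 2 1], max=5
Drop 3: J rot3 at col 0 lands with bottom-row=0; cleared 0 line(s) (total 0); column heights now [1 3 0 5 3 2 1], max=5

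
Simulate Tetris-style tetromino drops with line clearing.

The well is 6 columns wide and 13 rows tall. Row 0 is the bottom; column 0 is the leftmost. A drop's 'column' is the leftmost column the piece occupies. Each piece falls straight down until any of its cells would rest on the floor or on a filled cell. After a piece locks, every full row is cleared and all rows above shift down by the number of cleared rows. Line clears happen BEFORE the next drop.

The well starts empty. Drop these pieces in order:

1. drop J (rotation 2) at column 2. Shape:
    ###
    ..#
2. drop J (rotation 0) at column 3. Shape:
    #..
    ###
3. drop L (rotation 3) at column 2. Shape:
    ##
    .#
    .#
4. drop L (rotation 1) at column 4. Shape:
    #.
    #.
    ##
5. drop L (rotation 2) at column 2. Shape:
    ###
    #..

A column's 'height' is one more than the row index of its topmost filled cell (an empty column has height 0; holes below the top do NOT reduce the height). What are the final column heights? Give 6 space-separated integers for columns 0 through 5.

Answer: 0 0 9 9 9 4

Derivation:
Drop 1: J rot2 at col 2 lands with bottom-row=0; cleared 0 line(s) (total 0); column heights now [0 0 2 2 2 0], max=2
Drop 2: J rot0 at col 3 lands with bottom-row=2; cleared 0 line(s) (total 0); column heights now [0 0 2 4 3 3], max=4
Drop 3: L rot3 at col 2 lands with bottom-row=4; cleared 0 line(s) (total 0); column heights now [0 0 7 7 3 3], max=7
Drop 4: L rot1 at col 4 lands with bottom-row=3; cleared 0 line(s) (total 0); column heights now [0 0 7 7 6 4], max=7
Drop 5: L rot2 at col 2 lands with bottom-row=7; cleared 0 line(s) (total 0); column heights now [0 0 9 9 9 4], max=9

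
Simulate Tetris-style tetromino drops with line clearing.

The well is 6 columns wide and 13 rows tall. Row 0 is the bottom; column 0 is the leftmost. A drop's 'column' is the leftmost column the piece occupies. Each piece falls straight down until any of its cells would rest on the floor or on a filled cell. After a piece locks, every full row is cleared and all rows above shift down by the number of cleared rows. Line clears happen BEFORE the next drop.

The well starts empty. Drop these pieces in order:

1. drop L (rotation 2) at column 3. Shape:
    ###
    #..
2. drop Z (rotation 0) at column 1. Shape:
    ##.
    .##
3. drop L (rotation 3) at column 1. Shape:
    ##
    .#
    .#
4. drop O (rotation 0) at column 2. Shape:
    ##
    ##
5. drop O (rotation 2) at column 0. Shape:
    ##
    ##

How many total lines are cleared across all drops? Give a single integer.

Answer: 0

Derivation:
Drop 1: L rot2 at col 3 lands with bottom-row=0; cleared 0 line(s) (total 0); column heights now [0 0 0 2 2 2], max=2
Drop 2: Z rot0 at col 1 lands with bottom-row=2; cleared 0 line(s) (total 0); column heights now [0 4 4 3 2 2], max=4
Drop 3: L rot3 at col 1 lands with bottom-row=4; cleared 0 line(s) (total 0); column heights now [0 7 7 3 2 2], max=7
Drop 4: O rot0 at col 2 lands with bottom-row=7; cleared 0 line(s) (total 0); column heights now [0 7 9 9 2 2], max=9
Drop 5: O rot2 at col 0 lands with bottom-row=7; cleared 0 line(s) (total 0); column heights now [9 9 9 9 2 2], max=9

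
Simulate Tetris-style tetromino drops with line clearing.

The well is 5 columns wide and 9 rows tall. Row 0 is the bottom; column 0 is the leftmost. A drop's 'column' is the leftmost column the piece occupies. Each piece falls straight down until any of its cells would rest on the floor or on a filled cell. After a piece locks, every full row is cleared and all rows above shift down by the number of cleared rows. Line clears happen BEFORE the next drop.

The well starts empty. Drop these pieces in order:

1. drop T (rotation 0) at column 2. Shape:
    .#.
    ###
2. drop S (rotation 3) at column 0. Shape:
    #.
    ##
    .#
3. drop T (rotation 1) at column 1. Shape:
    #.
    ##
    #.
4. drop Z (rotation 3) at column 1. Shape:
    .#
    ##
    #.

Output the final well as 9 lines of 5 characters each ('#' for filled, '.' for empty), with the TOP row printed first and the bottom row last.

Drop 1: T rot0 at col 2 lands with bottom-row=0; cleared 0 line(s) (total 0); column heights now [0 0 1 2 1], max=2
Drop 2: S rot3 at col 0 lands with bottom-row=0; cleared 0 line(s) (total 0); column heights now [3 2 1 2 1], max=3
Drop 3: T rot1 at col 1 lands with bottom-row=2; cleared 0 line(s) (total 0); column heights now [3 5 4 2 1], max=5
Drop 4: Z rot3 at col 1 lands with bottom-row=5; cleared 0 line(s) (total 0); column heights now [3 7 8 2 1], max=8

Answer: .....
..#..
.##..
.#...
.#...
.##..
##...
##.#.
.####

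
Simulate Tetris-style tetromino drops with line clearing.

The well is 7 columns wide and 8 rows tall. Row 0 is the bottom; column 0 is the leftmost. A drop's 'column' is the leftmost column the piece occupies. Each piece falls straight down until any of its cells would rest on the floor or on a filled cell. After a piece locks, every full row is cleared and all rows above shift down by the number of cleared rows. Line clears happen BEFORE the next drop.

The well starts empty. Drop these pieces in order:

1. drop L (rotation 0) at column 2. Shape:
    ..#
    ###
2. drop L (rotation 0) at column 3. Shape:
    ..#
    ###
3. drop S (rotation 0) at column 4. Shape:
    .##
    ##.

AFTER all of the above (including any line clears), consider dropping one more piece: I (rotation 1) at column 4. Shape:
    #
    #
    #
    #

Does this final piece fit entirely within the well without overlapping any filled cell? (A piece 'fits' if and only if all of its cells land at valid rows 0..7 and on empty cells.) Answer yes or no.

Answer: no

Derivation:
Drop 1: L rot0 at col 2 lands with bottom-row=0; cleared 0 line(s) (total 0); column heights now [0 0 1 1 2 0 0], max=2
Drop 2: L rot0 at col 3 lands with bottom-row=2; cleared 0 line(s) (total 0); column heights now [0 0 1 3 3 4 0], max=4
Drop 3: S rot0 at col 4 lands with bottom-row=4; cleared 0 line(s) (total 0); column heights now [0 0 1 3 5 6 6], max=6
Test piece I rot1 at col 4 (width 1): heights before test = [0 0 1 3 5 6 6]; fits = False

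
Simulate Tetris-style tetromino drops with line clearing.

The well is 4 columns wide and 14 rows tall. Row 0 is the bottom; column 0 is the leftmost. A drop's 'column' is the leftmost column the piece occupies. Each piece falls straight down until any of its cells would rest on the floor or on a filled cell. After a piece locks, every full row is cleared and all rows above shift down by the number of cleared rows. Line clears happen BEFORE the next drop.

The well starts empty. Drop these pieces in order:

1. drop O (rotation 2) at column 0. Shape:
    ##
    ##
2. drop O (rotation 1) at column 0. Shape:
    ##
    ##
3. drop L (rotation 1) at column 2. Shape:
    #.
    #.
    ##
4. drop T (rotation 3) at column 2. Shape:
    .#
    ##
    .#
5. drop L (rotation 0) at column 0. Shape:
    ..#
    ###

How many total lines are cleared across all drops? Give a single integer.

Answer: 4

Derivation:
Drop 1: O rot2 at col 0 lands with bottom-row=0; cleared 0 line(s) (total 0); column heights now [2 2 0 0], max=2
Drop 2: O rot1 at col 0 lands with bottom-row=2; cleared 0 line(s) (total 0); column heights now [4 4 0 0], max=4
Drop 3: L rot1 at col 2 lands with bottom-row=0; cleared 1 line(s) (total 1); column heights now [3 3 2 0], max=3
Drop 4: T rot3 at col 2 lands with bottom-row=1; cleared 2 line(s) (total 3); column heights now [1 1 1 2], max=2
Drop 5: L rot0 at col 0 lands with bottom-row=1; cleared 1 line(s) (total 4); column heights now [1 1 2 0], max=2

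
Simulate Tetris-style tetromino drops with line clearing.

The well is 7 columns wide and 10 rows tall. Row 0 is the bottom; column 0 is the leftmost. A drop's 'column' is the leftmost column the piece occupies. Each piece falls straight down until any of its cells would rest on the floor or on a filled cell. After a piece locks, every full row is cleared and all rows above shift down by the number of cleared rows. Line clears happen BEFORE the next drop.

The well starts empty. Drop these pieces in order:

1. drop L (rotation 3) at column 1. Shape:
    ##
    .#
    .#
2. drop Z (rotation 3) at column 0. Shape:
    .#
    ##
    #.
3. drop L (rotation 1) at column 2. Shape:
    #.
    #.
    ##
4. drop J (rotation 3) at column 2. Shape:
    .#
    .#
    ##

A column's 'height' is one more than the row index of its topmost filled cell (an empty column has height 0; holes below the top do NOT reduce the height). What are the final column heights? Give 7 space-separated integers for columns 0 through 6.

Answer: 4 5 7 9 0 0 0

Derivation:
Drop 1: L rot3 at col 1 lands with bottom-row=0; cleared 0 line(s) (total 0); column heights now [0 3 3 0 0 0 0], max=3
Drop 2: Z rot3 at col 0 lands with bottom-row=2; cleared 0 line(s) (total 0); column heights now [4 5 3 0 0 0 0], max=5
Drop 3: L rot1 at col 2 lands with bottom-row=3; cleared 0 line(s) (total 0); column heights now [4 5 6 4 0 0 0], max=6
Drop 4: J rot3 at col 2 lands with bottom-row=6; cleared 0 line(s) (total 0); column heights now [4 5 7 9 0 0 0], max=9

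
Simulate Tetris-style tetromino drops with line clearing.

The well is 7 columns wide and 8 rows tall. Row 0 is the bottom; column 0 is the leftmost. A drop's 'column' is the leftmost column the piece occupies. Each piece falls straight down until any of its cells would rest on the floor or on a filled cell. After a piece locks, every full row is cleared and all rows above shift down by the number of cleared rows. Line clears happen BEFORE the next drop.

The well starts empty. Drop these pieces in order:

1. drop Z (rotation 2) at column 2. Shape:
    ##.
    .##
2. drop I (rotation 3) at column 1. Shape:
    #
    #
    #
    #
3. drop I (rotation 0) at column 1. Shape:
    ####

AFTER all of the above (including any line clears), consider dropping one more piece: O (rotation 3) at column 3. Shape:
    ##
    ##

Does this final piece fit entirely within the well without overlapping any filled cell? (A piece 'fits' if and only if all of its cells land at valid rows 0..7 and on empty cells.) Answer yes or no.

Answer: yes

Derivation:
Drop 1: Z rot2 at col 2 lands with bottom-row=0; cleared 0 line(s) (total 0); column heights now [0 0 2 2 1 0 0], max=2
Drop 2: I rot3 at col 1 lands with bottom-row=0; cleared 0 line(s) (total 0); column heights now [0 4 2 2 1 0 0], max=4
Drop 3: I rot0 at col 1 lands with bottom-row=4; cleared 0 line(s) (total 0); column heights now [0 5 5 5 5 0 0], max=5
Test piece O rot3 at col 3 (width 2): heights before test = [0 5 5 5 5 0 0]; fits = True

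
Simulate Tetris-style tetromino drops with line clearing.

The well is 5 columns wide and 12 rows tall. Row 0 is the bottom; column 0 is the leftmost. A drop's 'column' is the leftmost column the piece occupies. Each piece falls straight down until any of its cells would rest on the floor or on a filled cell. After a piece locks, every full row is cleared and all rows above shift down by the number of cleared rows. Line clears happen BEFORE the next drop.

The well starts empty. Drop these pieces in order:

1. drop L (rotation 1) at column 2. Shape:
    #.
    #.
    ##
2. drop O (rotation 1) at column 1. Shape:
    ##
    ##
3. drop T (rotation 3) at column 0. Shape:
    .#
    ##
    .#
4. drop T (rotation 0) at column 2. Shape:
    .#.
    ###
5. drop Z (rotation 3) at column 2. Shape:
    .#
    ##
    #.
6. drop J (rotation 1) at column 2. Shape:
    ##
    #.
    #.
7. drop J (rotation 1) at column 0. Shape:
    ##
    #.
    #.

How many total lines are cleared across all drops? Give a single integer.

Drop 1: L rot1 at col 2 lands with bottom-row=0; cleared 0 line(s) (total 0); column heights now [0 0 3 1 0], max=3
Drop 2: O rot1 at col 1 lands with bottom-row=3; cleared 0 line(s) (total 0); column heights now [0 5 5 1 0], max=5
Drop 3: T rot3 at col 0 lands with bottom-row=5; cleared 0 line(s) (total 0); column heights now [7 8 5 1 0], max=8
Drop 4: T rot0 at col 2 lands with bottom-row=5; cleared 0 line(s) (total 0); column heights now [7 8 6 7 6], max=8
Drop 5: Z rot3 at col 2 lands with bottom-row=6; cleared 0 line(s) (total 0); column heights now [7 8 8 9 6], max=9
Drop 6: J rot1 at col 2 lands with bottom-row=8; cleared 0 line(s) (total 0); column heights now [7 8 11 11 6], max=11
Drop 7: J rot1 at col 0 lands with bottom-row=7; cleared 0 line(s) (total 0); column heights now [10 10 11 11 6], max=11

Answer: 0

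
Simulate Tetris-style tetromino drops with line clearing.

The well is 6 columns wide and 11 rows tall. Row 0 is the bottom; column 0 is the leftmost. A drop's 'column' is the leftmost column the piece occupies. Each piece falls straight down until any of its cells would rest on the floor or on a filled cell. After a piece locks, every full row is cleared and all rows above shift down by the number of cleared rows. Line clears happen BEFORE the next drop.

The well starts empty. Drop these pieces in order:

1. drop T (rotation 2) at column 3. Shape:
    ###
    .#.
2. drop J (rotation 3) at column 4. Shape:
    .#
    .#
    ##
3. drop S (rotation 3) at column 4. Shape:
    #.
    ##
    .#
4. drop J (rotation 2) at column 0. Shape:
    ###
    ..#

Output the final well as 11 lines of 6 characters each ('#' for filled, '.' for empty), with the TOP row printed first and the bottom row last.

Answer: ......
......
......
......
....#.
....##
.....#
.....#
.....#
....##
..#.#.

Derivation:
Drop 1: T rot2 at col 3 lands with bottom-row=0; cleared 0 line(s) (total 0); column heights now [0 0 0 2 2 2], max=2
Drop 2: J rot3 at col 4 lands with bottom-row=2; cleared 0 line(s) (total 0); column heights now [0 0 0 2 3 5], max=5
Drop 3: S rot3 at col 4 lands with bottom-row=5; cleared 0 line(s) (total 0); column heights now [0 0 0 2 8 7], max=8
Drop 4: J rot2 at col 0 lands with bottom-row=0; cleared 1 line(s) (total 1); column heights now [0 0 1 0 7 6], max=7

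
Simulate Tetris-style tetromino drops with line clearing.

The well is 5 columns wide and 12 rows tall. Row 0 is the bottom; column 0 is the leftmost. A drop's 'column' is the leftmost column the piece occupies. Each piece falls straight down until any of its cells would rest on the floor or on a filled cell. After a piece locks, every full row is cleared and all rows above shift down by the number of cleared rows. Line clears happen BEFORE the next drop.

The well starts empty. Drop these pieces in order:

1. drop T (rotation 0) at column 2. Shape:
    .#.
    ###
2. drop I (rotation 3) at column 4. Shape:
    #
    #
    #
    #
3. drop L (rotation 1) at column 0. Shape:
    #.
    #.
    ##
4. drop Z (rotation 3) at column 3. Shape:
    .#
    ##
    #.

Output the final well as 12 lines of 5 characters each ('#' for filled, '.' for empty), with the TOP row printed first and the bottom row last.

Answer: .....
.....
.....
.....
.....
.....
....#
...##
...##
....#
#...#
#..##

Derivation:
Drop 1: T rot0 at col 2 lands with bottom-row=0; cleared 0 line(s) (total 0); column heights now [0 0 1 2 1], max=2
Drop 2: I rot3 at col 4 lands with bottom-row=1; cleared 0 line(s) (total 0); column heights now [0 0 1 2 5], max=5
Drop 3: L rot1 at col 0 lands with bottom-row=0; cleared 1 line(s) (total 1); column heights now [2 0 0 1 4], max=4
Drop 4: Z rot3 at col 3 lands with bottom-row=3; cleared 0 line(s) (total 1); column heights now [2 0 0 5 6], max=6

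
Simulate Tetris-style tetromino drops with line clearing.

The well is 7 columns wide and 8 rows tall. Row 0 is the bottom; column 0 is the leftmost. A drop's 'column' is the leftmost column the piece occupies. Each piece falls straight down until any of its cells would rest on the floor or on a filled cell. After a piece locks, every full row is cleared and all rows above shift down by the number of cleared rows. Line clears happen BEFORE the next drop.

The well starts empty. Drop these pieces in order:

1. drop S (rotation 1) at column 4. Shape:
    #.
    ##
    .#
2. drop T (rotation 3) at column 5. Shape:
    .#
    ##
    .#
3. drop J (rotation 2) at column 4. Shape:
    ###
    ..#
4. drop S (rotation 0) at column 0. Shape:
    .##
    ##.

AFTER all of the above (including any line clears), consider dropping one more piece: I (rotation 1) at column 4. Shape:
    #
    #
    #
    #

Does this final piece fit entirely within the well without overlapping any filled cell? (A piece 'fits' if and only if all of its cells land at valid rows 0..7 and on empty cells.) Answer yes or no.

Drop 1: S rot1 at col 4 lands with bottom-row=0; cleared 0 line(s) (total 0); column heights now [0 0 0 0 3 2 0], max=3
Drop 2: T rot3 at col 5 lands with bottom-row=1; cleared 0 line(s) (total 0); column heights now [0 0 0 0 3 3 4], max=4
Drop 3: J rot2 at col 4 lands with bottom-row=4; cleared 0 line(s) (total 0); column heights now [0 0 0 0 6 6 6], max=6
Drop 4: S rot0 at col 0 lands with bottom-row=0; cleared 0 line(s) (total 0); column heights now [1 2 2 0 6 6 6], max=6
Test piece I rot1 at col 4 (width 1): heights before test = [1 2 2 0 6 6 6]; fits = False

Answer: no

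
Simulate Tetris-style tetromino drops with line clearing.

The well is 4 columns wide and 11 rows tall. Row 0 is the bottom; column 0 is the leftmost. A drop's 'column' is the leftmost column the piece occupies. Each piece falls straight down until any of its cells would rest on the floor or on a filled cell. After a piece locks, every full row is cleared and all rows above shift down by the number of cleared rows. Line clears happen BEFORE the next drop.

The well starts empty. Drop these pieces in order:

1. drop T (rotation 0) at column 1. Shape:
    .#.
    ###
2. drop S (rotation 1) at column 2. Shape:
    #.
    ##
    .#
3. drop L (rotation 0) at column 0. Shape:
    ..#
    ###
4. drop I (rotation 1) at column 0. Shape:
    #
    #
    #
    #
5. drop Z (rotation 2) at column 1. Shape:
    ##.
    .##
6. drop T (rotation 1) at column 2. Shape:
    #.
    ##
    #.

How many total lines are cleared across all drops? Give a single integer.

Drop 1: T rot0 at col 1 lands with bottom-row=0; cleared 0 line(s) (total 0); column heights now [0 1 2 1], max=2
Drop 2: S rot1 at col 2 lands with bottom-row=1; cleared 0 line(s) (total 0); column heights now [0 1 4 3], max=4
Drop 3: L rot0 at col 0 lands with bottom-row=4; cleared 0 line(s) (total 0); column heights now [5 5 6 3], max=6
Drop 4: I rot1 at col 0 lands with bottom-row=5; cleared 0 line(s) (total 0); column heights now [9 5 6 3], max=9
Drop 5: Z rot2 at col 1 lands with bottom-row=6; cleared 0 line(s) (total 0); column heights now [9 8 8 7], max=9
Drop 6: T rot1 at col 2 lands with bottom-row=8; cleared 0 line(s) (total 0); column heights now [9 8 11 10], max=11

Answer: 0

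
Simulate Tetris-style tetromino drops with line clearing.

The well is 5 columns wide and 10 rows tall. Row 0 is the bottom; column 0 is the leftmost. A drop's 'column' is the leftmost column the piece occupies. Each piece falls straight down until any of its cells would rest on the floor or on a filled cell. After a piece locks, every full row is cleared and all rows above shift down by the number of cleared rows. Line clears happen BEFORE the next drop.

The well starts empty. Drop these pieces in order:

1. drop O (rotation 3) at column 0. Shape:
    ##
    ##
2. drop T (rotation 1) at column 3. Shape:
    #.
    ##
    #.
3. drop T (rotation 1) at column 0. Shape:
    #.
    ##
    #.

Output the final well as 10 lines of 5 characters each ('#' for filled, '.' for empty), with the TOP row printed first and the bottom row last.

Answer: .....
.....
.....
.....
.....
#....
##...
#..#.
##.##
##.#.

Derivation:
Drop 1: O rot3 at col 0 lands with bottom-row=0; cleared 0 line(s) (total 0); column heights now [2 2 0 0 0], max=2
Drop 2: T rot1 at col 3 lands with bottom-row=0; cleared 0 line(s) (total 0); column heights now [2 2 0 3 2], max=3
Drop 3: T rot1 at col 0 lands with bottom-row=2; cleared 0 line(s) (total 0); column heights now [5 4 0 3 2], max=5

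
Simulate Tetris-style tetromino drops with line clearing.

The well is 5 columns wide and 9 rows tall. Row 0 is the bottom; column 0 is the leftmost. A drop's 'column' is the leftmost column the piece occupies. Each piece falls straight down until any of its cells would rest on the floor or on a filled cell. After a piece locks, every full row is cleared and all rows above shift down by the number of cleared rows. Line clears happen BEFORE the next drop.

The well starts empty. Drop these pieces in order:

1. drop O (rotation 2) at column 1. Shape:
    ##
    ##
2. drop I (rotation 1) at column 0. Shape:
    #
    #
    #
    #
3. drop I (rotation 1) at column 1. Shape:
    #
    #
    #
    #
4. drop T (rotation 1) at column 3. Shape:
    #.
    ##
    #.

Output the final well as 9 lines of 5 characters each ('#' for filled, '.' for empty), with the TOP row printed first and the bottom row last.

Answer: .....
.....
.....
.....
.#...
.#...
##...
##.#.
####.

Derivation:
Drop 1: O rot2 at col 1 lands with bottom-row=0; cleared 0 line(s) (total 0); column heights now [0 2 2 0 0], max=2
Drop 2: I rot1 at col 0 lands with bottom-row=0; cleared 0 line(s) (total 0); column heights now [4 2 2 0 0], max=4
Drop 3: I rot1 at col 1 lands with bottom-row=2; cleared 0 line(s) (total 0); column heights now [4 6 2 0 0], max=6
Drop 4: T rot1 at col 3 lands with bottom-row=0; cleared 1 line(s) (total 1); column heights now [3 5 1 2 0], max=5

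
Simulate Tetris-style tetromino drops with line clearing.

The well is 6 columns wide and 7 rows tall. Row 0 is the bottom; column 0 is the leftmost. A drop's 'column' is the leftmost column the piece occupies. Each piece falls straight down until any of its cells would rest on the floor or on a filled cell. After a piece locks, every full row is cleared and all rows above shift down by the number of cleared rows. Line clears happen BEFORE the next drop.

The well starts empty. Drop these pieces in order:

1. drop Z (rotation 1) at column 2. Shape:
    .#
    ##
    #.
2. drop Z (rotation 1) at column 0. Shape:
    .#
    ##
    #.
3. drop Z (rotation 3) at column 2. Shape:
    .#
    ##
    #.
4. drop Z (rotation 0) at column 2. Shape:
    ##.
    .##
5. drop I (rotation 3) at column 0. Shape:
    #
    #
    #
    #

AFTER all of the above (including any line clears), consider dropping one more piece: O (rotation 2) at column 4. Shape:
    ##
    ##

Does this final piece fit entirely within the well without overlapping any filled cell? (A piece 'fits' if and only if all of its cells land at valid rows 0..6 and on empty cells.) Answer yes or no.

Drop 1: Z rot1 at col 2 lands with bottom-row=0; cleared 0 line(s) (total 0); column heights now [0 0 2 3 0 0], max=3
Drop 2: Z rot1 at col 0 lands with bottom-row=0; cleared 0 line(s) (total 0); column heights now [2 3 2 3 0 0], max=3
Drop 3: Z rot3 at col 2 lands with bottom-row=2; cleared 0 line(s) (total 0); column heights now [2 3 4 5 0 0], max=5
Drop 4: Z rot0 at col 2 lands with bottom-row=5; cleared 0 line(s) (total 0); column heights now [2 3 7 7 6 0], max=7
Drop 5: I rot3 at col 0 lands with bottom-row=2; cleared 0 line(s) (total 0); column heights now [6 3 7 7 6 0], max=7
Test piece O rot2 at col 4 (width 2): heights before test = [6 3 7 7 6 0]; fits = False

Answer: no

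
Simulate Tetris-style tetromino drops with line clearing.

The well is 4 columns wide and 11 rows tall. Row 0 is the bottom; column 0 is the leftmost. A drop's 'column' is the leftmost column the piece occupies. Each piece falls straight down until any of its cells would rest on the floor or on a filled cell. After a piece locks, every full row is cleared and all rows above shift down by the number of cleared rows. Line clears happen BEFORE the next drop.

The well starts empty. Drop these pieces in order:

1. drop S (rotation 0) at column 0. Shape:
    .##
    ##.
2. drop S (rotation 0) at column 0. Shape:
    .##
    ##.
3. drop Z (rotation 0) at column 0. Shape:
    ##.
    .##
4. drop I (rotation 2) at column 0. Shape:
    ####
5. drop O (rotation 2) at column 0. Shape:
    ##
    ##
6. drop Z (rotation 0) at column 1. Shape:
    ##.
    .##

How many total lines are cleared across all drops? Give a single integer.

Answer: 2

Derivation:
Drop 1: S rot0 at col 0 lands with bottom-row=0; cleared 0 line(s) (total 0); column heights now [1 2 2 0], max=2
Drop 2: S rot0 at col 0 lands with bottom-row=2; cleared 0 line(s) (total 0); column heights now [3 4 4 0], max=4
Drop 3: Z rot0 at col 0 lands with bottom-row=4; cleared 0 line(s) (total 0); column heights now [6 6 5 0], max=6
Drop 4: I rot2 at col 0 lands with bottom-row=6; cleared 1 line(s) (total 1); column heights now [6 6 5 0], max=6
Drop 5: O rot2 at col 0 lands with bottom-row=6; cleared 0 line(s) (total 1); column heights now [8 8 5 0], max=8
Drop 6: Z rot0 at col 1 lands with bottom-row=7; cleared 1 line(s) (total 2); column heights now [7 8 8 0], max=8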